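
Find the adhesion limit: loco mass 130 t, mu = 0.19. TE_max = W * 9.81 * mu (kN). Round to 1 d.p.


TE_max = W * g * mu
TE_max = 130 * 9.81 * 0.19
TE_max = 1275.3 * 0.19
TE_max = 242.3 kN

242.3


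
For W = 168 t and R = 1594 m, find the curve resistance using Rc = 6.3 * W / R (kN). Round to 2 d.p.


Rc = 6.3 * W / R
Rc = 6.3 * 168 / 1594
Rc = 1058.4 / 1594
Rc = 0.66 kN

0.66


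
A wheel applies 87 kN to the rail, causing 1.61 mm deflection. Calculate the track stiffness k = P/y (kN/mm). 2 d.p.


Track stiffness k = P / y
k = 87 / 1.61
k = 54.04 kN/mm

54.04


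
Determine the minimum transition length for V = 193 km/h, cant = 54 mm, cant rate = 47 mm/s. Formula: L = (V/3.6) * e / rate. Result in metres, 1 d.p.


Convert speed: V = 193 / 3.6 = 53.6111 m/s
L = 53.6111 * 54 / 47
L = 2895.0 / 47
L = 61.6 m

61.6


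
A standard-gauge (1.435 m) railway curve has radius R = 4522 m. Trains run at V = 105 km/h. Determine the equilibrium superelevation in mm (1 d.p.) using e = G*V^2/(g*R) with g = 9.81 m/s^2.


Convert speed: V = 105 / 3.6 = 29.1667 m/s
Apply formula: e = 1.435 * 29.1667^2 / (9.81 * 4522)
e = 1.435 * 850.6944 / 44360.82
e = 0.027519 m = 27.5 mm

27.5


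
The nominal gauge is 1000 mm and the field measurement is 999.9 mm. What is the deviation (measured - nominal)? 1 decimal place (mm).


Deviation = measured - nominal
Deviation = 999.9 - 1000
Deviation = -0.1 mm

-0.1


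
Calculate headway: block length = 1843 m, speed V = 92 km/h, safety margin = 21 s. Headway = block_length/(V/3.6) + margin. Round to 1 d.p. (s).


V = 92 / 3.6 = 25.5556 m/s
Block traversal time = 1843 / 25.5556 = 72.1174 s
Headway = 72.1174 + 21
Headway = 93.1 s

93.1


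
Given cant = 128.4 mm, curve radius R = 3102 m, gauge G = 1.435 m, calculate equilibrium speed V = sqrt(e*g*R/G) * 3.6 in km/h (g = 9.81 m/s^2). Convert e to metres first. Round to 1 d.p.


Convert cant: e = 128.4 mm = 0.1284 m
V_ms = sqrt(0.1284 * 9.81 * 3102 / 1.435)
V_ms = sqrt(2722.851295) = 52.1809 m/s
V = 52.1809 * 3.6 = 187.9 km/h

187.9


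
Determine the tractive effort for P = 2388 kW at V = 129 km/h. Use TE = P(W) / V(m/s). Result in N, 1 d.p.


Convert: P = 2388 kW = 2388000 W
V = 129 / 3.6 = 35.8333 m/s
TE = 2388000 / 35.8333
TE = 66641.9 N

66641.9


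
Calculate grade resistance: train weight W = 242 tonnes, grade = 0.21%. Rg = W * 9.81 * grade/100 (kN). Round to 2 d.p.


Rg = W * 9.81 * grade / 100
Rg = 242 * 9.81 * 0.21 / 100
Rg = 2374.02 * 0.0021
Rg = 4.99 kN

4.99


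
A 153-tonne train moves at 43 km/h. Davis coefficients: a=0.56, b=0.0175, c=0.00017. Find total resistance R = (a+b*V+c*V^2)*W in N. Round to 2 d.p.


b*V = 0.0175 * 43 = 0.7525
c*V^2 = 0.00017 * 1849 = 0.31433
R_per_t = 0.56 + 0.7525 + 0.31433 = 1.62683 N/t
R_total = 1.62683 * 153 = 248.90 N

248.90


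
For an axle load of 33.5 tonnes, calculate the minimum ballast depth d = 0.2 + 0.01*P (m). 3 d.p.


d = 0.2 + 0.01 * 33.5
d = 0.2 + 0.335
d = 0.535 m

0.535


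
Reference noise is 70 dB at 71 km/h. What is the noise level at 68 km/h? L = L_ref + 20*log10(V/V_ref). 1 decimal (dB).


V/V_ref = 68 / 71 = 0.957746
log10(0.957746) = -0.018749
20 * -0.018749 = -0.375
L = 70 + -0.375 = 69.6 dB

69.6


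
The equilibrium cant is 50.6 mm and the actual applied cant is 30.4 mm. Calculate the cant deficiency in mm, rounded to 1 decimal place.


Cant deficiency = equilibrium cant - actual cant
CD = 50.6 - 30.4
CD = 20.2 mm

20.2


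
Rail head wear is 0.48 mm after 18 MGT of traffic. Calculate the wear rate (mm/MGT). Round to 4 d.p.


Wear rate = total wear / cumulative tonnage
Rate = 0.48 / 18
Rate = 0.0267 mm/MGT

0.0267


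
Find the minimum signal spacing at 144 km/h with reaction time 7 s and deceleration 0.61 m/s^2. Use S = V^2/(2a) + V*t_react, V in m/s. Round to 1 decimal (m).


V = 144 / 3.6 = 40.0 m/s
Braking distance = 40.0^2 / (2*0.61) = 1311.4754 m
Sighting distance = 40.0 * 7 = 280.0 m
S = 1311.4754 + 280.0 = 1591.5 m

1591.5


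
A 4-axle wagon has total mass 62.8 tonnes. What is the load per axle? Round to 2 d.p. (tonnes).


Load per axle = total weight / number of axles
Load = 62.8 / 4
Load = 15.70 tonnes

15.70


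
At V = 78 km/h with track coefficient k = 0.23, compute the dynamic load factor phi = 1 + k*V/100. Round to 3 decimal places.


phi = 1 + k * V / 100
phi = 1 + 0.23 * 78 / 100
phi = 1 + 0.1794
phi = 1.179

1.179


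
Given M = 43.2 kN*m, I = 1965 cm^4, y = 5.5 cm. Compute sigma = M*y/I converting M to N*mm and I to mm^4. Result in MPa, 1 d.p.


Convert units:
M = 43.2 kN*m = 43200000 N*mm
y = 5.5 cm = 55 mm
I = 1965 cm^4 = 19650000 mm^4
sigma = 43200000 * 55 / 19650000
sigma = 120.9 MPa

120.9


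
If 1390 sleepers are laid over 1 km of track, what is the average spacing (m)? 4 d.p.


Spacing = 1000 m / number of sleepers
Spacing = 1000 / 1390
Spacing = 0.7194 m

0.7194


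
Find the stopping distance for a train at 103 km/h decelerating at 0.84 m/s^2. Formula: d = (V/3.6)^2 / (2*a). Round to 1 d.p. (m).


Convert speed: V = 103 / 3.6 = 28.6111 m/s
V^2 = 818.5957
d = 818.5957 / (2 * 0.84)
d = 818.5957 / 1.68
d = 487.3 m

487.3


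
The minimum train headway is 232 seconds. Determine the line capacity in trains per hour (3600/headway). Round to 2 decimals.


Capacity = 3600 / headway
Capacity = 3600 / 232
Capacity = 15.52 trains/hour

15.52


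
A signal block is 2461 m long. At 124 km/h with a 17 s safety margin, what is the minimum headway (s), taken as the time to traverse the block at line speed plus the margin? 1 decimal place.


V = 124 / 3.6 = 34.4444 m/s
Block traversal time = 2461 / 34.4444 = 71.4484 s
Headway = 71.4484 + 17
Headway = 88.4 s

88.4


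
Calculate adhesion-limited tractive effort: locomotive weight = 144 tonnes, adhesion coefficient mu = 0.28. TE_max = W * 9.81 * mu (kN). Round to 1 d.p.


TE_max = W * g * mu
TE_max = 144 * 9.81 * 0.28
TE_max = 1412.64 * 0.28
TE_max = 395.5 kN

395.5


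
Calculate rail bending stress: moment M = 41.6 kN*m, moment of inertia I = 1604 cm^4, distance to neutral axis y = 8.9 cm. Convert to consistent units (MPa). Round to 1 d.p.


Convert units:
M = 41.6 kN*m = 41600000 N*mm
y = 8.9 cm = 89 mm
I = 1604 cm^4 = 16040000 mm^4
sigma = 41600000 * 89 / 16040000
sigma = 230.8 MPa

230.8


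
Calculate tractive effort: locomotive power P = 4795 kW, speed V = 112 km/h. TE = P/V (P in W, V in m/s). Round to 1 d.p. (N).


Convert: P = 4795 kW = 4795000 W
V = 112 / 3.6 = 31.1111 m/s
TE = 4795000 / 31.1111
TE = 154125.0 N

154125.0


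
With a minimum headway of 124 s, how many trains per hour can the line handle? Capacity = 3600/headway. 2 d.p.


Capacity = 3600 / headway
Capacity = 3600 / 124
Capacity = 29.03 trains/hour

29.03


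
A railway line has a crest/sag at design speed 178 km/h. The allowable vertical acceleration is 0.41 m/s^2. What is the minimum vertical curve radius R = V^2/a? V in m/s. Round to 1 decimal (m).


Convert speed: V = 178 / 3.6 = 49.4444 m/s
V^2 = 2444.7531 m^2/s^2
R_v = 2444.7531 / 0.41
R_v = 5962.8 m

5962.8


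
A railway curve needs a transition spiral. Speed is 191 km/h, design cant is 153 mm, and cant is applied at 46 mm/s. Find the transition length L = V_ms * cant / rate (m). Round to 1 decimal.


Convert speed: V = 191 / 3.6 = 53.0556 m/s
L = 53.0556 * 153 / 46
L = 8117.5 / 46
L = 176.5 m

176.5


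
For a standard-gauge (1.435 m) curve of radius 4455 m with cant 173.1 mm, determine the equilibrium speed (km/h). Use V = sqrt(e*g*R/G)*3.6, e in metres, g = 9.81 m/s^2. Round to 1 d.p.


Convert cant: e = 173.1 mm = 0.1731 m
V_ms = sqrt(0.1731 * 9.81 * 4455 / 1.435)
V_ms = sqrt(5271.835892) = 72.6074 m/s
V = 72.6074 * 3.6 = 261.4 km/h

261.4


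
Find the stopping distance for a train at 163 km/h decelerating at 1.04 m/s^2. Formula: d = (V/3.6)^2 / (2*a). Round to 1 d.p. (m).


Convert speed: V = 163 / 3.6 = 45.2778 m/s
V^2 = 2050.0772
d = 2050.0772 / (2 * 1.04)
d = 2050.0772 / 2.08
d = 985.6 m

985.6


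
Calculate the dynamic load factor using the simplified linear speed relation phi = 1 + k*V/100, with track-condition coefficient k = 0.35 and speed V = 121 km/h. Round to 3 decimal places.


phi = 1 + k * V / 100
phi = 1 + 0.35 * 121 / 100
phi = 1 + 0.4235
phi = 1.424

1.424


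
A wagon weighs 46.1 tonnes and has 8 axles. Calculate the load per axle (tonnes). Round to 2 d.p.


Load per axle = total weight / number of axles
Load = 46.1 / 8
Load = 5.76 tonnes

5.76


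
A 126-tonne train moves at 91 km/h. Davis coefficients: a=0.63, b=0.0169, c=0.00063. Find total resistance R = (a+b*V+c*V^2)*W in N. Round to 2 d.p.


b*V = 0.0169 * 91 = 1.5379
c*V^2 = 0.00063 * 8281 = 5.21703
R_per_t = 0.63 + 1.5379 + 5.21703 = 7.38493 N/t
R_total = 7.38493 * 126 = 930.50 N

930.50


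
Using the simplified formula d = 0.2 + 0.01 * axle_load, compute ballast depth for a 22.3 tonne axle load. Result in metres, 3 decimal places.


d = 0.2 + 0.01 * 22.3
d = 0.2 + 0.223
d = 0.423 m

0.423


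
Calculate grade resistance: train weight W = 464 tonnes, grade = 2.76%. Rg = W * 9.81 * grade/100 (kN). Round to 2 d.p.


Rg = W * 9.81 * grade / 100
Rg = 464 * 9.81 * 2.76 / 100
Rg = 4551.84 * 0.0276
Rg = 125.63 kN

125.63


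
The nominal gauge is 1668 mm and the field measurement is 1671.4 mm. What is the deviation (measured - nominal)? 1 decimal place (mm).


Deviation = measured - nominal
Deviation = 1671.4 - 1668
Deviation = 3.4 mm

3.4


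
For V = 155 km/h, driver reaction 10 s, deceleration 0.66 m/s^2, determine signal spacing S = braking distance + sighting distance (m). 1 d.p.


V = 155 / 3.6 = 43.0556 m/s
Braking distance = 43.0556^2 / (2*0.66) = 1404.3794 m
Sighting distance = 43.0556 * 10 = 430.5556 m
S = 1404.3794 + 430.5556 = 1834.9 m

1834.9


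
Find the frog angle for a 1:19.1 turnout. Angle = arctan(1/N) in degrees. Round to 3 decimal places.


1/N = 1/19.1 = 0.052356
angle = arctan(0.052356) = 0.052308 rad
angle = 0.052308 * 180/pi = 2.997 degrees

2.997


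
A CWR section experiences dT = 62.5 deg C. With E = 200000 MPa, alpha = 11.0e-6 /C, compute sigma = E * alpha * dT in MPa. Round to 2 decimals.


sigma = E * alpha * dT
sigma = 200000 * 11.0e-6 * 62.5
sigma = 2.2 * 62.5
sigma = 137.50 MPa

137.50


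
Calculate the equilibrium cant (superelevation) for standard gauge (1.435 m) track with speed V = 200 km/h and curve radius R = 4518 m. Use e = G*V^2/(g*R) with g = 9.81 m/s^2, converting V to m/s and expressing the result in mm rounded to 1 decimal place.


Convert speed: V = 200 / 3.6 = 55.5556 m/s
Apply formula: e = 1.435 * 55.5556^2 / (9.81 * 4518)
e = 1.435 * 3086.4198 / 44321.58
e = 0.099929 m = 99.9 mm

99.9


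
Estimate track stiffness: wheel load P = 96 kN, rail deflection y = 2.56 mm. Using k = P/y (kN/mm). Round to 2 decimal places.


Track stiffness k = P / y
k = 96 / 2.56
k = 37.50 kN/mm

37.50


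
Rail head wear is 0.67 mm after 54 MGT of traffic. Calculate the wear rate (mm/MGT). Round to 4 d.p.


Wear rate = total wear / cumulative tonnage
Rate = 0.67 / 54
Rate = 0.0124 mm/MGT

0.0124


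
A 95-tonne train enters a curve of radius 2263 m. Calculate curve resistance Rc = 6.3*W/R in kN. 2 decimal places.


Rc = 6.3 * W / R
Rc = 6.3 * 95 / 2263
Rc = 598.5 / 2263
Rc = 0.26 kN

0.26


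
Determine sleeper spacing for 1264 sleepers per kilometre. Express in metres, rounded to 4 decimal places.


Spacing = 1000 m / number of sleepers
Spacing = 1000 / 1264
Spacing = 0.7911 m

0.7911


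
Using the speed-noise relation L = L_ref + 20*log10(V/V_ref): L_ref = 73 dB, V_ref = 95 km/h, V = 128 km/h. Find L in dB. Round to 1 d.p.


V/V_ref = 128 / 95 = 1.347368
log10(1.347368) = 0.129486
20 * 0.129486 = 2.5897
L = 73 + 2.5897 = 75.6 dB

75.6


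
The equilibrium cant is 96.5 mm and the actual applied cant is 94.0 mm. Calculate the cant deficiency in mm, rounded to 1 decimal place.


Cant deficiency = equilibrium cant - actual cant
CD = 96.5 - 94.0
CD = 2.5 mm

2.5


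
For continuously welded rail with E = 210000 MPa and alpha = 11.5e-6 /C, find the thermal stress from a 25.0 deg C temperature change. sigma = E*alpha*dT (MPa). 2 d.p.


sigma = E * alpha * dT
sigma = 210000 * 11.5e-6 * 25.0
sigma = 2.415 * 25.0
sigma = 60.38 MPa

60.38


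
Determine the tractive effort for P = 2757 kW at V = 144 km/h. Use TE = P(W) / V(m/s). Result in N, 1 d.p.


Convert: P = 2757 kW = 2757000 W
V = 144 / 3.6 = 40.0 m/s
TE = 2757000 / 40.0
TE = 68925.0 N

68925.0


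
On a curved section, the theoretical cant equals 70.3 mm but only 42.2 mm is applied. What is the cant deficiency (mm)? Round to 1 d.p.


Cant deficiency = equilibrium cant - actual cant
CD = 70.3 - 42.2
CD = 28.1 mm

28.1


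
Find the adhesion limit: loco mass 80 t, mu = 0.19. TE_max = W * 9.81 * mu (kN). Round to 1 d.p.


TE_max = W * g * mu
TE_max = 80 * 9.81 * 0.19
TE_max = 784.8 * 0.19
TE_max = 149.1 kN

149.1


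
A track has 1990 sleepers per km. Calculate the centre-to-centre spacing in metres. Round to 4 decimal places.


Spacing = 1000 m / number of sleepers
Spacing = 1000 / 1990
Spacing = 0.5025 m

0.5025


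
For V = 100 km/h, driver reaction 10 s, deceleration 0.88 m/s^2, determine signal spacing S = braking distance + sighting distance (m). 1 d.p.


V = 100 / 3.6 = 27.7778 m/s
Braking distance = 27.7778^2 / (2*0.88) = 438.4119 m
Sighting distance = 27.7778 * 10 = 277.7778 m
S = 438.4119 + 277.7778 = 716.2 m

716.2


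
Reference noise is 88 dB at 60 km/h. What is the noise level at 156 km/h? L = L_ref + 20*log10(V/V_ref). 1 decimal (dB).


V/V_ref = 156 / 60 = 2.6
log10(2.6) = 0.414973
20 * 0.414973 = 8.2995
L = 88 + 8.2995 = 96.3 dB

96.3


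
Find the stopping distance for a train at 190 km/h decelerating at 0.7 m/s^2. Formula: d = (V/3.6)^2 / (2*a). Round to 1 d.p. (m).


Convert speed: V = 190 / 3.6 = 52.7778 m/s
V^2 = 2785.4938
d = 2785.4938 / (2 * 0.7)
d = 2785.4938 / 1.4
d = 1989.6 m

1989.6


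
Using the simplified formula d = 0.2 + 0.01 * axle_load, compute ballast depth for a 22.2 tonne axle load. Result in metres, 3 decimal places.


d = 0.2 + 0.01 * 22.2
d = 0.2 + 0.222
d = 0.422 m

0.422


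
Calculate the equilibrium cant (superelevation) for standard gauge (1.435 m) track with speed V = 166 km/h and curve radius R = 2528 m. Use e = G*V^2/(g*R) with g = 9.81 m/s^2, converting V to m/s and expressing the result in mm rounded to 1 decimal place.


Convert speed: V = 166 / 3.6 = 46.1111 m/s
Apply formula: e = 1.435 * 46.1111^2 / (9.81 * 2528)
e = 1.435 * 2126.2346 / 24799.68
e = 0.123032 m = 123.0 mm

123.0


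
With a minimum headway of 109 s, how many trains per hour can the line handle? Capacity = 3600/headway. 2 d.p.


Capacity = 3600 / headway
Capacity = 3600 / 109
Capacity = 33.03 trains/hour

33.03


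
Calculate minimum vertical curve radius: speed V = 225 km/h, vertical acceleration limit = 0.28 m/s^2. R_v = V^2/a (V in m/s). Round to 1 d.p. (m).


Convert speed: V = 225 / 3.6 = 62.5 m/s
V^2 = 3906.25 m^2/s^2
R_v = 3906.25 / 0.28
R_v = 13950.9 m

13950.9


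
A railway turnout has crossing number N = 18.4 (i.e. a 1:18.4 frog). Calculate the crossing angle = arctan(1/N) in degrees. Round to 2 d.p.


1/N = 1/18.4 = 0.054348
angle = arctan(0.054348) = 0.054294 rad
angle = 0.054294 * 180/pi = 3.11 degrees

3.11


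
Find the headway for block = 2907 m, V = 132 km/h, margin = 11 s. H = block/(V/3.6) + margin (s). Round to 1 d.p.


V = 132 / 3.6 = 36.6667 m/s
Block traversal time = 2907 / 36.6667 = 79.2818 s
Headway = 79.2818 + 11
Headway = 90.3 s

90.3


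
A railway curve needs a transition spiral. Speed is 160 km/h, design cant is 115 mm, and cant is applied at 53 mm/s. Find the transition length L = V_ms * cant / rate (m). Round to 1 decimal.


Convert speed: V = 160 / 3.6 = 44.4444 m/s
L = 44.4444 * 115 / 53
L = 5111.1111 / 53
L = 96.4 m

96.4


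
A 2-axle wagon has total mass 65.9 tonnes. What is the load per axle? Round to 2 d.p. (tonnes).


Load per axle = total weight / number of axles
Load = 65.9 / 2
Load = 32.95 tonnes

32.95


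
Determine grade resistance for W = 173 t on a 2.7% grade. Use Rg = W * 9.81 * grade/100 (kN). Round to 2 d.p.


Rg = W * 9.81 * grade / 100
Rg = 173 * 9.81 * 2.7 / 100
Rg = 1697.13 * 0.027
Rg = 45.82 kN

45.82


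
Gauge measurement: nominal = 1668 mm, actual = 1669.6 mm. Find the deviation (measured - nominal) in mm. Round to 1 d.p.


Deviation = measured - nominal
Deviation = 1669.6 - 1668
Deviation = 1.6 mm

1.6


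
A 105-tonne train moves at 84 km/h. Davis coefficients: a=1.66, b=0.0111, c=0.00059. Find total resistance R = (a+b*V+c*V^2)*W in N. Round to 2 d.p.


b*V = 0.0111 * 84 = 0.9324
c*V^2 = 0.00059 * 7056 = 4.16304
R_per_t = 1.66 + 0.9324 + 4.16304 = 6.75544 N/t
R_total = 6.75544 * 105 = 709.32 N

709.32


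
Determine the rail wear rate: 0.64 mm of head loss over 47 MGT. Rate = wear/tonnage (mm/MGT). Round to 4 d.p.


Wear rate = total wear / cumulative tonnage
Rate = 0.64 / 47
Rate = 0.0136 mm/MGT

0.0136


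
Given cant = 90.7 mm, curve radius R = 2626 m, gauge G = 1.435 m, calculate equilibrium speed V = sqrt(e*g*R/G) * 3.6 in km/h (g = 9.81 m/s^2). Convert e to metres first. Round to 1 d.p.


Convert cant: e = 90.7 mm = 0.0907 m
V_ms = sqrt(0.0907 * 9.81 * 2626 / 1.435)
V_ms = sqrt(1628.242608) = 40.3515 m/s
V = 40.3515 * 3.6 = 145.3 km/h

145.3


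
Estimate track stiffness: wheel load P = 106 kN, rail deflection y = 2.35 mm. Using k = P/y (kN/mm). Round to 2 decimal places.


Track stiffness k = P / y
k = 106 / 2.35
k = 45.11 kN/mm

45.11


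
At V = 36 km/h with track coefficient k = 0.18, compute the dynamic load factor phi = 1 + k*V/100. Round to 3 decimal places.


phi = 1 + k * V / 100
phi = 1 + 0.18 * 36 / 100
phi = 1 + 0.0648
phi = 1.065

1.065


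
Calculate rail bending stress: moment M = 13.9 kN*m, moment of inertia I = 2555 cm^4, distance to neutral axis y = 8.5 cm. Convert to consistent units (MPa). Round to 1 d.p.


Convert units:
M = 13.9 kN*m = 13900000 N*mm
y = 8.5 cm = 85 mm
I = 2555 cm^4 = 25550000 mm^4
sigma = 13900000 * 85 / 25550000
sigma = 46.2 MPa

46.2


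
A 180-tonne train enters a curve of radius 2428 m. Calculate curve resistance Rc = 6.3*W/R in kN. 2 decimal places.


Rc = 6.3 * W / R
Rc = 6.3 * 180 / 2428
Rc = 1134.0 / 2428
Rc = 0.47 kN

0.47


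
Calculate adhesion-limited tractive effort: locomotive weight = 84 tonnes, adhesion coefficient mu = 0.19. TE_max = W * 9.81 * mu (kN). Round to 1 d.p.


TE_max = W * g * mu
TE_max = 84 * 9.81 * 0.19
TE_max = 824.04 * 0.19
TE_max = 156.6 kN

156.6


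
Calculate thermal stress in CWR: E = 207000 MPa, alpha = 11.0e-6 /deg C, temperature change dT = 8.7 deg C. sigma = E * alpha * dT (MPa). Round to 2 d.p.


sigma = E * alpha * dT
sigma = 207000 * 11.0e-6 * 8.7
sigma = 2.277 * 8.7
sigma = 19.81 MPa

19.81


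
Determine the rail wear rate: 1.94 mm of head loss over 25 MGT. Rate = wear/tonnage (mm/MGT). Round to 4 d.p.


Wear rate = total wear / cumulative tonnage
Rate = 1.94 / 25
Rate = 0.0776 mm/MGT

0.0776


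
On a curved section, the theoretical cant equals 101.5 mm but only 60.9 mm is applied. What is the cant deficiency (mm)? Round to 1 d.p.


Cant deficiency = equilibrium cant - actual cant
CD = 101.5 - 60.9
CD = 40.6 mm

40.6


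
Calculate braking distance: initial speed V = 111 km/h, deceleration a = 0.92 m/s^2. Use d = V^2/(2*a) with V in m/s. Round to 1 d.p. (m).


Convert speed: V = 111 / 3.6 = 30.8333 m/s
V^2 = 950.6944
d = 950.6944 / (2 * 0.92)
d = 950.6944 / 1.84
d = 516.7 m

516.7


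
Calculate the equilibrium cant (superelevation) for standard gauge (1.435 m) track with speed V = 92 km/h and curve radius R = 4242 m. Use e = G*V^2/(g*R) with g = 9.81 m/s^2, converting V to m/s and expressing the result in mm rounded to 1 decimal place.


Convert speed: V = 92 / 3.6 = 25.5556 m/s
Apply formula: e = 1.435 * 25.5556^2 / (9.81 * 4242)
e = 1.435 * 653.0864 / 41614.02
e = 0.022521 m = 22.5 mm

22.5


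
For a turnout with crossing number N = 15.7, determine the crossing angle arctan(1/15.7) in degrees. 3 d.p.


1/N = 1/15.7 = 0.063694
angle = arctan(0.063694) = 0.063608 rad
angle = 0.063608 * 180/pi = 3.644 degrees

3.644


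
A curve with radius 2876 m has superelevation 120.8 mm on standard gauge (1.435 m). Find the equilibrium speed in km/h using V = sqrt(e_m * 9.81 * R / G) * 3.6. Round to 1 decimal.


Convert cant: e = 120.8 mm = 0.1208 m
V_ms = sqrt(0.1208 * 9.81 * 2876 / 1.435)
V_ms = sqrt(2375.050905) = 48.7345 m/s
V = 48.7345 * 3.6 = 175.4 km/h

175.4


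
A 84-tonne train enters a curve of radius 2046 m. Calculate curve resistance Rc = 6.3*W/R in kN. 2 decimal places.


Rc = 6.3 * W / R
Rc = 6.3 * 84 / 2046
Rc = 529.2 / 2046
Rc = 0.26 kN

0.26


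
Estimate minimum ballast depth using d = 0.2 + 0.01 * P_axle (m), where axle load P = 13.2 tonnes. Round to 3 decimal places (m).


d = 0.2 + 0.01 * 13.2
d = 0.2 + 0.132
d = 0.332 m

0.332


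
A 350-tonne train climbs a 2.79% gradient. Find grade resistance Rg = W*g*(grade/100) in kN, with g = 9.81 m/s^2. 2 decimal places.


Rg = W * 9.81 * grade / 100
Rg = 350 * 9.81 * 2.79 / 100
Rg = 3433.5 * 0.0279
Rg = 95.79 kN

95.79


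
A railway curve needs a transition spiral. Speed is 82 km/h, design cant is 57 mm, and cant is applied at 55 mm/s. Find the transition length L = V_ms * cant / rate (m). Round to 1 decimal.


Convert speed: V = 82 / 3.6 = 22.7778 m/s
L = 22.7778 * 57 / 55
L = 1298.3333 / 55
L = 23.6 m

23.6


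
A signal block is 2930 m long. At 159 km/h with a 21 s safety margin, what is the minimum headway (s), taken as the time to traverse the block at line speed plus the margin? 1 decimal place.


V = 159 / 3.6 = 44.1667 m/s
Block traversal time = 2930 / 44.1667 = 66.3396 s
Headway = 66.3396 + 21
Headway = 87.3 s

87.3


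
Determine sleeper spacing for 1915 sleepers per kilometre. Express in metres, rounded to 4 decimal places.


Spacing = 1000 m / number of sleepers
Spacing = 1000 / 1915
Spacing = 0.5222 m

0.5222


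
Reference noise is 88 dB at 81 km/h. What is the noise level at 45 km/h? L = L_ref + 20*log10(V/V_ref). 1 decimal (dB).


V/V_ref = 45 / 81 = 0.555556
log10(0.555556) = -0.255273
20 * -0.255273 = -5.1055
L = 88 + -5.1055 = 82.9 dB

82.9


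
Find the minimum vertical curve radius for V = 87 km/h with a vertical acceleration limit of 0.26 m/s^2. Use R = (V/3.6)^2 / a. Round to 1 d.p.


Convert speed: V = 87 / 3.6 = 24.1667 m/s
V^2 = 584.0278 m^2/s^2
R_v = 584.0278 / 0.26
R_v = 2246.3 m

2246.3


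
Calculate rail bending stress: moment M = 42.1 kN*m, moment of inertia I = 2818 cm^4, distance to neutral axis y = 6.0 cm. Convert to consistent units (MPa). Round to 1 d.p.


Convert units:
M = 42.1 kN*m = 42100000 N*mm
y = 6.0 cm = 60 mm
I = 2818 cm^4 = 28180000 mm^4
sigma = 42100000 * 60 / 28180000
sigma = 89.6 MPa

89.6


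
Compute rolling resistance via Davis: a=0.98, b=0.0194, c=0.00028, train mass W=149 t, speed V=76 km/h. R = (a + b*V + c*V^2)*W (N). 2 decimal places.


b*V = 0.0194 * 76 = 1.4744
c*V^2 = 0.00028 * 5776 = 1.61728
R_per_t = 0.98 + 1.4744 + 1.61728 = 4.07168 N/t
R_total = 4.07168 * 149 = 606.68 N

606.68


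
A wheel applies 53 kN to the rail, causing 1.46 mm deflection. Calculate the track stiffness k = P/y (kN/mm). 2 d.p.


Track stiffness k = P / y
k = 53 / 1.46
k = 36.30 kN/mm

36.30


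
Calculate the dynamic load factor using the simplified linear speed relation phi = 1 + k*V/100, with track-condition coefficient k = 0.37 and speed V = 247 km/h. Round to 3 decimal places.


phi = 1 + k * V / 100
phi = 1 + 0.37 * 247 / 100
phi = 1 + 0.9139
phi = 1.914

1.914


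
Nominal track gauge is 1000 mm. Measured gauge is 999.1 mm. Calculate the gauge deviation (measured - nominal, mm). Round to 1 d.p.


Deviation = measured - nominal
Deviation = 999.1 - 1000
Deviation = -0.9 mm

-0.9


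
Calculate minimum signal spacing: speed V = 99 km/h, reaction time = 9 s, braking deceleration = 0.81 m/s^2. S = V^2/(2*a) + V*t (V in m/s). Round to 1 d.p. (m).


V = 99 / 3.6 = 27.5 m/s
Braking distance = 27.5^2 / (2*0.81) = 466.821 m
Sighting distance = 27.5 * 9 = 247.5 m
S = 466.821 + 247.5 = 714.3 m

714.3


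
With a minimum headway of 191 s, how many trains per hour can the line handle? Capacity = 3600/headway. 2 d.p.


Capacity = 3600 / headway
Capacity = 3600 / 191
Capacity = 18.85 trains/hour

18.85


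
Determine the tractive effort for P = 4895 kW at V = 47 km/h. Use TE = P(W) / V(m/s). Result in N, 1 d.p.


Convert: P = 4895 kW = 4895000 W
V = 47 / 3.6 = 13.0556 m/s
TE = 4895000 / 13.0556
TE = 374936.2 N

374936.2


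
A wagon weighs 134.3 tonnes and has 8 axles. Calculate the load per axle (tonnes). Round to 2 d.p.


Load per axle = total weight / number of axles
Load = 134.3 / 8
Load = 16.79 tonnes

16.79


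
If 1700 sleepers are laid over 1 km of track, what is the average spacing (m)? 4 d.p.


Spacing = 1000 m / number of sleepers
Spacing = 1000 / 1700
Spacing = 0.5882 m

0.5882


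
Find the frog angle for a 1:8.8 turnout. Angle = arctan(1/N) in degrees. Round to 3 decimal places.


1/N = 1/8.8 = 0.113636
angle = arctan(0.113636) = 0.113151 rad
angle = 0.113151 * 180/pi = 6.483 degrees

6.483


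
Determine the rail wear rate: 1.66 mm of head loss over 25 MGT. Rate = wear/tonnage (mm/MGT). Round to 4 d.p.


Wear rate = total wear / cumulative tonnage
Rate = 1.66 / 25
Rate = 0.0664 mm/MGT

0.0664


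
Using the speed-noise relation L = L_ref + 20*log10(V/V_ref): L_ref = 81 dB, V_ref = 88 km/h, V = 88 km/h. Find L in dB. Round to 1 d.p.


V/V_ref = 88 / 88 = 1.0
log10(1.0) = 0.0
20 * 0.0 = 0.0
L = 81 + 0.0 = 81.0 dB

81.0


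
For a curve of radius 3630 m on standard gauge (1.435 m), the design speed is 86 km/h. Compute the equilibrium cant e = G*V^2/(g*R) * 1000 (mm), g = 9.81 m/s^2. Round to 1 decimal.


Convert speed: V = 86 / 3.6 = 23.8889 m/s
Apply formula: e = 1.435 * 23.8889^2 / (9.81 * 3630)
e = 1.435 * 570.679 / 35610.3
e = 0.022997 m = 23.0 mm

23.0


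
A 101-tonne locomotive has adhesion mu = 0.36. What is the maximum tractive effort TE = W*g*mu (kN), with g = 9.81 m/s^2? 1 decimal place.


TE_max = W * g * mu
TE_max = 101 * 9.81 * 0.36
TE_max = 990.81 * 0.36
TE_max = 356.7 kN

356.7


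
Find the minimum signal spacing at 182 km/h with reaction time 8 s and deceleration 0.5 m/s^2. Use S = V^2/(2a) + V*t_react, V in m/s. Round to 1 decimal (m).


V = 182 / 3.6 = 50.5556 m/s
Braking distance = 50.5556^2 / (2*0.5) = 2555.8642 m
Sighting distance = 50.5556 * 8 = 404.4444 m
S = 2555.8642 + 404.4444 = 2960.3 m

2960.3


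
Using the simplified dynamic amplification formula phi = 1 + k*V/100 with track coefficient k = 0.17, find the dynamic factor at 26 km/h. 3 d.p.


phi = 1 + k * V / 100
phi = 1 + 0.17 * 26 / 100
phi = 1 + 0.0442
phi = 1.044

1.044


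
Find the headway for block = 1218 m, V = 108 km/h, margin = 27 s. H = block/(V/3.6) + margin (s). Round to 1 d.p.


V = 108 / 3.6 = 30.0 m/s
Block traversal time = 1218 / 30.0 = 40.6 s
Headway = 40.6 + 27
Headway = 67.6 s

67.6


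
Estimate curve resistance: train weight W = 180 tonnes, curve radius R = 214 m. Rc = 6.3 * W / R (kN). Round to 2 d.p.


Rc = 6.3 * W / R
Rc = 6.3 * 180 / 214
Rc = 1134.0 / 214
Rc = 5.30 kN

5.30


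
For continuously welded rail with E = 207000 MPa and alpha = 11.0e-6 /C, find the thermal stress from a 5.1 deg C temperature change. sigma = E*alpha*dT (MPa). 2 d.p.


sigma = E * alpha * dT
sigma = 207000 * 11.0e-6 * 5.1
sigma = 2.277 * 5.1
sigma = 11.61 MPa

11.61


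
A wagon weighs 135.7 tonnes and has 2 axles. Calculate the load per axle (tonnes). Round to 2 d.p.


Load per axle = total weight / number of axles
Load = 135.7 / 2
Load = 67.85 tonnes

67.85


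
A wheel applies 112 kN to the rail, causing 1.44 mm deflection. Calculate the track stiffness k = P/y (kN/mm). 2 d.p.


Track stiffness k = P / y
k = 112 / 1.44
k = 77.78 kN/mm

77.78


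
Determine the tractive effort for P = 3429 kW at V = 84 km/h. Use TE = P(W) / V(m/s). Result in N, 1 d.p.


Convert: P = 3429 kW = 3429000 W
V = 84 / 3.6 = 23.3333 m/s
TE = 3429000 / 23.3333
TE = 146957.1 N

146957.1


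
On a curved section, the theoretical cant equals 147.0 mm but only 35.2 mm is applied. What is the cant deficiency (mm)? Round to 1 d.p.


Cant deficiency = equilibrium cant - actual cant
CD = 147.0 - 35.2
CD = 111.8 mm

111.8


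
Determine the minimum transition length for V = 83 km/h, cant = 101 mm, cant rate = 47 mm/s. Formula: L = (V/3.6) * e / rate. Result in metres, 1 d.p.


Convert speed: V = 83 / 3.6 = 23.0556 m/s
L = 23.0556 * 101 / 47
L = 2328.6111 / 47
L = 49.5 m

49.5


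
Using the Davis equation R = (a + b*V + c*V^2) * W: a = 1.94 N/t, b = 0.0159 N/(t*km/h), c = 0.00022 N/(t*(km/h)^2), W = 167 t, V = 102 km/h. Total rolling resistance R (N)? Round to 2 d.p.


b*V = 0.0159 * 102 = 1.6218
c*V^2 = 0.00022 * 10404 = 2.28888
R_per_t = 1.94 + 1.6218 + 2.28888 = 5.85068 N/t
R_total = 5.85068 * 167 = 977.06 N

977.06


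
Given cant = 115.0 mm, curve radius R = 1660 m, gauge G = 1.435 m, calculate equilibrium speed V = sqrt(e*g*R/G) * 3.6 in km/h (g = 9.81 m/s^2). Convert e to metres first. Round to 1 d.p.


Convert cant: e = 115.0 mm = 0.1150 m
V_ms = sqrt(0.1150 * 9.81 * 1660 / 1.435)
V_ms = sqrt(1305.037631) = 36.1253 m/s
V = 36.1253 * 3.6 = 130.1 km/h

130.1


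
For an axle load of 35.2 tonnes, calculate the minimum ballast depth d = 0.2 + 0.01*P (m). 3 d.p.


d = 0.2 + 0.01 * 35.2
d = 0.2 + 0.352
d = 0.552 m

0.552


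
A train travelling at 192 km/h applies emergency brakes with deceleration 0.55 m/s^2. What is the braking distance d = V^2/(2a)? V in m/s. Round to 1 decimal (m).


Convert speed: V = 192 / 3.6 = 53.3333 m/s
V^2 = 2844.4444
d = 2844.4444 / (2 * 0.55)
d = 2844.4444 / 1.1
d = 2585.9 m

2585.9


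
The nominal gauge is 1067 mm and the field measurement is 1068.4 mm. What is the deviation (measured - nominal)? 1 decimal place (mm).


Deviation = measured - nominal
Deviation = 1068.4 - 1067
Deviation = 1.4 mm

1.4


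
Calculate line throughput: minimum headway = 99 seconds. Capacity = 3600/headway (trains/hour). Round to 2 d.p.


Capacity = 3600 / headway
Capacity = 3600 / 99
Capacity = 36.36 trains/hour

36.36


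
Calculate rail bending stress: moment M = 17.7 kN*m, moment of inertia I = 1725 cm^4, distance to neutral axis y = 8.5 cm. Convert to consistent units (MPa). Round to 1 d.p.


Convert units:
M = 17.7 kN*m = 17700000 N*mm
y = 8.5 cm = 85 mm
I = 1725 cm^4 = 17250000 mm^4
sigma = 17700000 * 85 / 17250000
sigma = 87.2 MPa

87.2


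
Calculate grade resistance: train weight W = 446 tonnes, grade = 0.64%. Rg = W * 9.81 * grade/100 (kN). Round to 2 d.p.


Rg = W * 9.81 * grade / 100
Rg = 446 * 9.81 * 0.64 / 100
Rg = 4375.26 * 0.0064
Rg = 28.00 kN

28.00


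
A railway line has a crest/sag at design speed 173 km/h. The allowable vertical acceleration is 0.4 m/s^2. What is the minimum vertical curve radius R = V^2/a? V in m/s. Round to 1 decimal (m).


Convert speed: V = 173 / 3.6 = 48.0556 m/s
V^2 = 2309.3364 m^2/s^2
R_v = 2309.3364 / 0.4
R_v = 5773.3 m

5773.3


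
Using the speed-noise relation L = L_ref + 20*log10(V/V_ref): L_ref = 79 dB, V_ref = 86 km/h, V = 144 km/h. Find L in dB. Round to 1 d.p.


V/V_ref = 144 / 86 = 1.674419
log10(1.674419) = 0.223864
20 * 0.223864 = 4.4773
L = 79 + 4.4773 = 83.5 dB

83.5


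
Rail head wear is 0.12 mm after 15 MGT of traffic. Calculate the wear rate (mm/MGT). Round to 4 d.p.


Wear rate = total wear / cumulative tonnage
Rate = 0.12 / 15
Rate = 0.0080 mm/MGT

0.0080


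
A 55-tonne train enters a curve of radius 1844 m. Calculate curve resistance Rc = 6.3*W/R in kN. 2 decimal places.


Rc = 6.3 * W / R
Rc = 6.3 * 55 / 1844
Rc = 346.5 / 1844
Rc = 0.19 kN

0.19


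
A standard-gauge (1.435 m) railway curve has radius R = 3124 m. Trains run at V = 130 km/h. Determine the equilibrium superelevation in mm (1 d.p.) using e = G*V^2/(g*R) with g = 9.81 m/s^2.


Convert speed: V = 130 / 3.6 = 36.1111 m/s
Apply formula: e = 1.435 * 36.1111^2 / (9.81 * 3124)
e = 1.435 * 1304.0123 / 30646.44
e = 0.06106 m = 61.1 mm

61.1


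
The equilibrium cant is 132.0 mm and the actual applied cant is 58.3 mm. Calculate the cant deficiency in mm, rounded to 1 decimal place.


Cant deficiency = equilibrium cant - actual cant
CD = 132.0 - 58.3
CD = 73.7 mm

73.7


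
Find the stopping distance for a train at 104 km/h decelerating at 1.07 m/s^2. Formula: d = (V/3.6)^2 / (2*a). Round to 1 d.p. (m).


Convert speed: V = 104 / 3.6 = 28.8889 m/s
V^2 = 834.5679
d = 834.5679 / (2 * 1.07)
d = 834.5679 / 2.14
d = 390.0 m

390.0


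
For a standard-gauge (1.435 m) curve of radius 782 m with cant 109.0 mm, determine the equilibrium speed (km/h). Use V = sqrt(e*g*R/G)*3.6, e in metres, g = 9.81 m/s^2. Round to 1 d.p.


Convert cant: e = 109.0 mm = 0.1090 m
V_ms = sqrt(0.1090 * 9.81 * 782 / 1.435)
V_ms = sqrt(582.707164) = 24.1393 m/s
V = 24.1393 * 3.6 = 86.9 km/h

86.9


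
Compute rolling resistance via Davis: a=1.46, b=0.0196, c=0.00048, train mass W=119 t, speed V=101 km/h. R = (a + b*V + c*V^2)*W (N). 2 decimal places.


b*V = 0.0196 * 101 = 1.9796
c*V^2 = 0.00048 * 10201 = 4.89648
R_per_t = 1.46 + 1.9796 + 4.89648 = 8.33608 N/t
R_total = 8.33608 * 119 = 991.99 N

991.99


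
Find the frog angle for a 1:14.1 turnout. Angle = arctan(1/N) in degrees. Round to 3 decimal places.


1/N = 1/14.1 = 0.070922
angle = arctan(0.070922) = 0.070803 rad
angle = 0.070803 * 180/pi = 4.057 degrees

4.057


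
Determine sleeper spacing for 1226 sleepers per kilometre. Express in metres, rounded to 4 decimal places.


Spacing = 1000 m / number of sleepers
Spacing = 1000 / 1226
Spacing = 0.8157 m

0.8157


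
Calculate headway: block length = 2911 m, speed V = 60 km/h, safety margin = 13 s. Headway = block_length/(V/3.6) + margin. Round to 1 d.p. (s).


V = 60 / 3.6 = 16.6667 m/s
Block traversal time = 2911 / 16.6667 = 174.66 s
Headway = 174.66 + 13
Headway = 187.7 s

187.7


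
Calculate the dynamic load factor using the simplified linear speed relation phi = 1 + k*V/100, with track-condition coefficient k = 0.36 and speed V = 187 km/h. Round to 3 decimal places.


phi = 1 + k * V / 100
phi = 1 + 0.36 * 187 / 100
phi = 1 + 0.6732
phi = 1.673

1.673


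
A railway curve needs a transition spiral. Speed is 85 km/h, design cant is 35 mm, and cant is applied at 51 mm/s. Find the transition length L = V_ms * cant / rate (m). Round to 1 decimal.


Convert speed: V = 85 / 3.6 = 23.6111 m/s
L = 23.6111 * 35 / 51
L = 826.3889 / 51
L = 16.2 m

16.2


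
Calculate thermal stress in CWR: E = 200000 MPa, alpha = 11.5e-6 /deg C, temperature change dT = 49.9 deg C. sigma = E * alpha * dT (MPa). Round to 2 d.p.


sigma = E * alpha * dT
sigma = 200000 * 11.5e-6 * 49.9
sigma = 2.3 * 49.9
sigma = 114.77 MPa

114.77


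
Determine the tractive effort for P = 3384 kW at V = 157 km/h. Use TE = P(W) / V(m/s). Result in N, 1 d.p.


Convert: P = 3384 kW = 3384000 W
V = 157 / 3.6 = 43.6111 m/s
TE = 3384000 / 43.6111
TE = 77594.9 N

77594.9


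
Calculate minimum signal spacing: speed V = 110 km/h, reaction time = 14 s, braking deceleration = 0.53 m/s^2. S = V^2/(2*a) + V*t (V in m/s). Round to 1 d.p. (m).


V = 110 / 3.6 = 30.5556 m/s
Braking distance = 30.5556^2 / (2*0.53) = 880.7943 m
Sighting distance = 30.5556 * 14 = 427.7778 m
S = 880.7943 + 427.7778 = 1308.6 m

1308.6


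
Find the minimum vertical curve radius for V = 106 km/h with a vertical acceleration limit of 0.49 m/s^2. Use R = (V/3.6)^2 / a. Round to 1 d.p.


Convert speed: V = 106 / 3.6 = 29.4444 m/s
V^2 = 866.9753 m^2/s^2
R_v = 866.9753 / 0.49
R_v = 1769.3 m

1769.3


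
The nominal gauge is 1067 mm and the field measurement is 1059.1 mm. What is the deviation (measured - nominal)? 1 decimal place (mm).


Deviation = measured - nominal
Deviation = 1059.1 - 1067
Deviation = -7.9 mm

-7.9


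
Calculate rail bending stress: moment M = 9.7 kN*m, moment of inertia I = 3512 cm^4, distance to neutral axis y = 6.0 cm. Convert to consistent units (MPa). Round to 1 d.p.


Convert units:
M = 9.7 kN*m = 9700000 N*mm
y = 6.0 cm = 60 mm
I = 3512 cm^4 = 35120000 mm^4
sigma = 9700000 * 60 / 35120000
sigma = 16.6 MPa

16.6


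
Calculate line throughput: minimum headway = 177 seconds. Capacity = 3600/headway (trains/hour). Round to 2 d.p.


Capacity = 3600 / headway
Capacity = 3600 / 177
Capacity = 20.34 trains/hour

20.34


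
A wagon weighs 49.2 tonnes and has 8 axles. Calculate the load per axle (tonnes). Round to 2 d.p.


Load per axle = total weight / number of axles
Load = 49.2 / 8
Load = 6.15 tonnes

6.15


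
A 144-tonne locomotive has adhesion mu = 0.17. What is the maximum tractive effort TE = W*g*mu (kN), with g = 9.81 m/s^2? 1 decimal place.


TE_max = W * g * mu
TE_max = 144 * 9.81 * 0.17
TE_max = 1412.64 * 0.17
TE_max = 240.1 kN

240.1


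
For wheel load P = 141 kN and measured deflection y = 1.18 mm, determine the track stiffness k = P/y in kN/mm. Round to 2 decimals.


Track stiffness k = P / y
k = 141 / 1.18
k = 119.49 kN/mm

119.49


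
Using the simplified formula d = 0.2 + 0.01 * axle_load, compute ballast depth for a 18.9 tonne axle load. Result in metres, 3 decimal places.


d = 0.2 + 0.01 * 18.9
d = 0.2 + 0.189
d = 0.389 m

0.389


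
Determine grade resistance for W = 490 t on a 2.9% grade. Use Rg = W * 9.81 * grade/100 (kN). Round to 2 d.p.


Rg = W * 9.81 * grade / 100
Rg = 490 * 9.81 * 2.9 / 100
Rg = 4806.9 * 0.029
Rg = 139.40 kN

139.40


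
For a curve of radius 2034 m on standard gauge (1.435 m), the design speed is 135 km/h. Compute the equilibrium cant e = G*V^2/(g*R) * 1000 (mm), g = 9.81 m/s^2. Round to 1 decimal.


Convert speed: V = 135 / 3.6 = 37.5 m/s
Apply formula: e = 1.435 * 37.5^2 / (9.81 * 2034)
e = 1.435 * 1406.25 / 19953.54
e = 0.101133 m = 101.1 mm

101.1


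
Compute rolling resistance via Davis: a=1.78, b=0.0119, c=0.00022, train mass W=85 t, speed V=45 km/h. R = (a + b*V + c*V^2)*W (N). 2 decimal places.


b*V = 0.0119 * 45 = 0.5355
c*V^2 = 0.00022 * 2025 = 0.4455
R_per_t = 1.78 + 0.5355 + 0.4455 = 2.761 N/t
R_total = 2.761 * 85 = 234.69 N

234.69


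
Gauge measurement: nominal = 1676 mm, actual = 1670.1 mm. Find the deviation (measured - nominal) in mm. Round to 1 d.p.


Deviation = measured - nominal
Deviation = 1670.1 - 1676
Deviation = -5.9 mm

-5.9


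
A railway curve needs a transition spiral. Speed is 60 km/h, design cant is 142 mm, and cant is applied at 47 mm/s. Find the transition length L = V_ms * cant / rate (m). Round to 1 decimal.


Convert speed: V = 60 / 3.6 = 16.6667 m/s
L = 16.6667 * 142 / 47
L = 2366.6667 / 47
L = 50.4 m

50.4


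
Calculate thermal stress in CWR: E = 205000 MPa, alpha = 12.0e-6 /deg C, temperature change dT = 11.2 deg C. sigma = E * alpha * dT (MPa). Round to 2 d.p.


sigma = E * alpha * dT
sigma = 205000 * 12.0e-6 * 11.2
sigma = 2.46 * 11.2
sigma = 27.55 MPa

27.55


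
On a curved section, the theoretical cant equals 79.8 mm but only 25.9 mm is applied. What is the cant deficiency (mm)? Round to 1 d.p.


Cant deficiency = equilibrium cant - actual cant
CD = 79.8 - 25.9
CD = 53.9 mm

53.9


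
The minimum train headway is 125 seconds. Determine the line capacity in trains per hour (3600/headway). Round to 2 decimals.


Capacity = 3600 / headway
Capacity = 3600 / 125
Capacity = 28.80 trains/hour

28.80
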